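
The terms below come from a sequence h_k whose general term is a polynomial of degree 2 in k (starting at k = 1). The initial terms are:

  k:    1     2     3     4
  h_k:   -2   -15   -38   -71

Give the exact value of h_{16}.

-1247

1st diffs: -13, -23, -33.
2nd diffs: -10, -10 (constant).
Newton forward-difference form: h_k = -2 + (-13)·C(k-1,1) + (-10)·C(k-1,2).
At k = 16: k-1 = 15, so h_{16} = -2 - 195 - 1050 = -1247.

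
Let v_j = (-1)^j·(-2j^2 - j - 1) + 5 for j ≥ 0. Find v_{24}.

(-1)^24 = 1; -2j^2 - j - 1 at j=24 is -1177; so v_{24} = -1172.

-1172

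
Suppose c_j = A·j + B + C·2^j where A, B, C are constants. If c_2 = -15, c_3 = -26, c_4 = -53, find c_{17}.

-524212

The three given values yield: 2A + B + 4C = -15; 3A + B + 8C = -26; 4A + B + 16C = -53.
Subtracting the first from the second: A + 4C = -11.
Subtracting the second from the third: A + 8C = -27.
Solving: C = -4, A = 5, then B = -9.
Therefore c_{17} = 85 + (-9) + (-4)·131072 = -524212.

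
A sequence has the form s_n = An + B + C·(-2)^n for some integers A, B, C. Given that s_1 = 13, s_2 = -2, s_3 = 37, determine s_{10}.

-3038

The three given values yield: A + B - 2C = 13; 2A + B + 4C = -2; 3A + B - 8C = 37.
Subtracting the first from the second: A + 6C = -15.
Subtracting the second from the third: A - 12C = 39.
Solving: C = -3, A = 3, then B = 4.
Hence s_{10} = 3·10 + 4 + (-3)·1024 = -3038.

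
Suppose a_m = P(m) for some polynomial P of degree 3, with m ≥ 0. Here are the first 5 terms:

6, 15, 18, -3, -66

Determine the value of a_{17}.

1st diffs: 9, 3, -21, -63.
2nd diffs: -6, -24, -42.
3rd diffs: -18, -18 (constant).
Newton forward-difference form: a_m = 6 + 9·C(m,1) + (-6)·C(m,2) + (-18)·C(m,3).
At m = 17: m = 17, so a_{17} = 6 + 153 - 816 - 12240 = -12897.

-12897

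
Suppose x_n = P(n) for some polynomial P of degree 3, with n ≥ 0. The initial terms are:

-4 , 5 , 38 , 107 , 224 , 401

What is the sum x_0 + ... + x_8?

3816

1st diffs: 9, 33, 69, 117, 177.
2nd diffs: 24, 36, 48, 60.
3rd diffs: 12, 12, 12 (constant).
So x_n = 2n^3 + 6n^2 + n - 4.
Continuing: 650, 983, 1412.
Summing n = 0..8 (9 terms) gives 3816.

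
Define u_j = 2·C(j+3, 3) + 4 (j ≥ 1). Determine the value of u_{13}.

C(16, 3) = 560, so u_{13} = 1124.

1124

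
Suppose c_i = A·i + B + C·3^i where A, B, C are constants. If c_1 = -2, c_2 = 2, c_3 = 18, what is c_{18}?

387420450

The three given values yield: A + B + 3C = -2; 2A + B + 9C = 2; 3A + B + 27C = 18.
Subtracting the first from the second: A + 6C = 4.
Subtracting the second from the third: A + 18C = 16.
Solving: C = 1, A = -2, then B = -3.
So c_i = -2·i + (-3) + 1·3^i; at i=18 this is 387420450.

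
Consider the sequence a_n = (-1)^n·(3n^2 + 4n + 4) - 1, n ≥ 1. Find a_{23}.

-1684

(-1)^23 = -1; 3n^2 + 4n + 4 at n=23 is 1683; so a_{23} = -1684.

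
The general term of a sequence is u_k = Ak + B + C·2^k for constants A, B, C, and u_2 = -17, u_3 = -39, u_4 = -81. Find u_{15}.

-163863

Plug in k = 2, 3, 4: 2A + B + 4C = -17; 3A + B + 8C = -39; 4A + B + 16C = -81.
Subtracting the first from the second: A + 4C = -22.
Subtracting the second from the third: A + 8C = -42.
Solving: C = -5, A = -2, then B = 7.
Hence u_{15} = -2·15 + 7 + (-5)·32768 = -163863.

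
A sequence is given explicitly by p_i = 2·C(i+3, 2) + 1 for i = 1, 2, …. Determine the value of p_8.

111

C(11, 2) = 55, so p_8 = 111.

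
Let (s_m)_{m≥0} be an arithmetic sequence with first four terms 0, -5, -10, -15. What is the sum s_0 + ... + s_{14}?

-525

Common difference d = -5.
s_m = 0 + (m - 0)·(-5).
s_{14} = -70; S = 15·(0 + (-70))/2 = -525.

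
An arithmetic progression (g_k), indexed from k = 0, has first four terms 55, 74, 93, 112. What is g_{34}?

701

Common difference d = 19.
g_k = 55 + (k - 0)·19.
g_{34} = 55 + 34·19 = 701.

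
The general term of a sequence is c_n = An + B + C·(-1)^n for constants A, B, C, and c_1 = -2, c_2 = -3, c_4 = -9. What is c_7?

-20

Write the equations: A + B - C = -2; 2A + B + C = -3; 4A + B + C = -9.
Subtracting the first from the second: A + 2C = -1.
Subtracting the second from the third: 2A = -6.
Solving: C = 1, A = -3, then B = 2.
So c_n = -3·n + 2 + 1·(-1)^n; at n=7 this is -20.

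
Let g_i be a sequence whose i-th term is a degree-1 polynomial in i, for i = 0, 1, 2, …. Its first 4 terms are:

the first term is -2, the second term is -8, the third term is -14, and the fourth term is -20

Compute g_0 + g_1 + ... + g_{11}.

-420

1st diffs: -6, -6, -6 (constant).
So g_i = -6i - 2.
Continuing: …, -26, -32, -38, -44, …, g_{11} = -68.
Summing i = 0..11 (12 terms) gives -420.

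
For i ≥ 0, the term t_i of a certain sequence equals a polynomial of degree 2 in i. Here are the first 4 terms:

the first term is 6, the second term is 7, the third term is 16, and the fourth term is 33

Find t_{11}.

1st diffs: 1, 9, 17.
2nd diffs: 8, 8 (constant).
Newton forward-difference form: t_i = 6 + 1·C(i,1) + 8·C(i,2).
At i = 11: i = 11, so t_{11} = 6 + 11 + 440 = 457.

457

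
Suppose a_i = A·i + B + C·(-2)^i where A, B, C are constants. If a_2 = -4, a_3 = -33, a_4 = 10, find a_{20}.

2097050

Plug in i = 2, 3, 4: 2A + B + 4C = -4; 3A + B - 8C = -33; 4A + B + 16C = 10.
Subtracting the first from the second: A - 12C = -29.
Subtracting the second from the third: A + 24C = 43.
Solving: C = 2, A = -5, then B = -2.
So a_i = -5·i + (-2) + 2·(-2)^i; at i=20 this is 2097050.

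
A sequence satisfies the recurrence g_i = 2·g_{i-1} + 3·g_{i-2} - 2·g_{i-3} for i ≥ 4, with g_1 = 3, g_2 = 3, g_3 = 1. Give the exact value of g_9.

535

Compute successive terms:
g_4 = 5; g_5 = 7; g_6 = 27; g_7 = 65; g_8 = 197; g_9 = 535.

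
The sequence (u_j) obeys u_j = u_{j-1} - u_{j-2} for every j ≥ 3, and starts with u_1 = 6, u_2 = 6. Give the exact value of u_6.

0

u_3 = 0; u_4 = -6; u_5 = -6; u_6 = 0.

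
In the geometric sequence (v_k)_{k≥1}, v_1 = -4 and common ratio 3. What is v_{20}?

v_k = (-4)·3^(k-1).
v_{20} = (-4)·3^19 = -4649045868.

-4649045868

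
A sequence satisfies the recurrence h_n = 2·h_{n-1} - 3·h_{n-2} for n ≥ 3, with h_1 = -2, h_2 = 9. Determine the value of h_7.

-156

h_3 = 24;  h_4 = 21;  h_5 = -30;  h_6 = -123;  h_7 = -156.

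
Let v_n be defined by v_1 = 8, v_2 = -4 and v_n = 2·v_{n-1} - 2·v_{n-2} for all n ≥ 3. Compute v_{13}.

-512

v_3 = -24; v_4 = -40; v_5 = -32; …; v_{10} = -64; v_{11} = -384; v_{12} = -640; v_{13} = -512.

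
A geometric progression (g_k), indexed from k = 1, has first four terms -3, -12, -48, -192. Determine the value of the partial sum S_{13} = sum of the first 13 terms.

Common ratio r = 4.
g_k = (-3)·4^(k-1).
S = (-3)·(4^13 - 1)/(4 - 1) = (-3)·(67108864 - 1)/(3) = -67108863.

-67108863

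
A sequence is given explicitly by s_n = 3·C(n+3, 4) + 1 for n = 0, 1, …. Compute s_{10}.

2146

C(13, 4) = 715, so s_{10} = 2146.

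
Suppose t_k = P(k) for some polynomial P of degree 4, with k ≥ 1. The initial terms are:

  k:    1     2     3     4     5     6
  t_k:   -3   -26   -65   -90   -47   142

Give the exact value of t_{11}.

1st diffs: -23, -39, -25, 43, 189.
2nd diffs: -16, 14, 68, 146.
3rd diffs: 30, 54, 78.
4th diffs: 24, 24 (constant).
So t_k = k^4 - 5k^3 - 3k^2 + 6k - 2.
Evaluating at k = 11 gives t_{11} = 7687.

7687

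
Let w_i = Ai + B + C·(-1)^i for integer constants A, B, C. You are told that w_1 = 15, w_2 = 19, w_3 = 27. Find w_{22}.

139

At i = 1, 2, 3: A + B - C = 15; 2A + B + C = 19; 3A + B - C = 27.
Subtracting the first from the second: A + 2C = 4.
Subtracting the second from the third: A - 2C = 8.
Solving: C = -1, A = 6, then B = 8.
Hence w_{22} = 6·22 + 8 + (-1)·1 = 139.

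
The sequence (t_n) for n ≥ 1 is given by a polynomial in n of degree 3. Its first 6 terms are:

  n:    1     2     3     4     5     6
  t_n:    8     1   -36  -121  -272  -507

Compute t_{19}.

1st diffs: -7, -37, -85, -151, -235.
2nd diffs: -30, -48, -66, -84.
3rd diffs: -18, -18, -18 (constant).
Newton forward-difference form: t_n = 8 + (-7)·C(n-1,1) + (-30)·C(n-1,2) + (-18)·C(n-1,3).
At n = 19: n-1 = 18, so t_{19} = 8 - 126 - 4590 - 14688 = -19396.

-19396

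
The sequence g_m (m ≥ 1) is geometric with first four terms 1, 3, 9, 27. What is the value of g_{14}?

Common ratio r = 3.
g_m = 1·3^(m-1).
g_{14} = 1·3^13 = 1594323.

1594323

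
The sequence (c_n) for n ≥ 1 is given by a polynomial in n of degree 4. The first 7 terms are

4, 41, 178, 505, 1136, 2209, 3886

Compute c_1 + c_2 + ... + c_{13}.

126776

1st diffs: 37, 137, 327, 631, 1073, 1677.
2nd diffs: 100, 190, 304, 442, 604.
3rd diffs: 90, 114, 138, 162.
4th diffs: 24, 24, 24 (constant).
Newton forward-difference form: c_n = 4 + 37·C(n-1,1) + 100·C(n-1,2) + 90·C(n-1,3) + 24·C(n-1,4).
Continuing: …, 6353, 9820, 14521, 20714, …, c_{13} = 38728.
Summing n = 1..13 (13 terms) gives 126776.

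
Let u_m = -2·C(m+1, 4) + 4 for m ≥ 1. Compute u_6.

C(7, 4) = 35, so u_6 = -66.

-66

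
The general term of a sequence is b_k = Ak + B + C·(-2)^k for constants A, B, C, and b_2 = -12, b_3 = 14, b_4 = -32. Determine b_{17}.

262170

Plug in k = 2, 3, 4: 2A + B + 4C = -12; 3A + B - 8C = 14; 4A + B + 16C = -32.
Subtracting the first from the second: A - 12C = 26.
Subtracting the second from the third: A + 24C = -46.
Solving: C = -2, A = 2, then B = -8.
Therefore b_{17} = 34 + (-8) + (-2)·(-131072) = 262170.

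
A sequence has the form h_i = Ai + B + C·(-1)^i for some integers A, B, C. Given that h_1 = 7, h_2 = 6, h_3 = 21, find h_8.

48

The three given values yield: A + B - C = 7; 2A + B + C = 6; 3A + B - C = 21.
Subtracting the first from the second: A + 2C = -1.
Subtracting the second from the third: A - 2C = 15.
Solving: C = -4, A = 7, then B = -4.
Therefore h_8 = 56 + (-4) + (-4)·1 = 48.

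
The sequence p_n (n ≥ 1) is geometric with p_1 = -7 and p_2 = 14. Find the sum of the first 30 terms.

Common ratio r = -2.
p_n = (-7)·(-2)^(n-1).
S = (-7)·((-2)^30 - 1)/(-2 - 1) = (-7)·(1073741824 - 1)/(-3) = 2505397587.

2505397587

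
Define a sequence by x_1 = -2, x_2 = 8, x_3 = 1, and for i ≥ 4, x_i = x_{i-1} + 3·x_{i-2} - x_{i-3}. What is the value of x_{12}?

8587

Compute successive terms:
x_4 = 27;  x_5 = 22;  x_6 = 102;  x_7 = 141;  x_8 = 425;  x_9 = 746;  x_{10} = 1880;  x_{11} = 3693;  x_{12} = 8587.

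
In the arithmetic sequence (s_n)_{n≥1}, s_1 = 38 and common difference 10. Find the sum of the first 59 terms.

s_n = 38 + (n - 1)·10.
s_{59} = 618; S = 59·(38 + 618)/2 = 19352.

19352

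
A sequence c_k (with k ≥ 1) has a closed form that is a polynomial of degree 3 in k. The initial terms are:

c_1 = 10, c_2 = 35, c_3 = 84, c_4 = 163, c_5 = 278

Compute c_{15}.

1st diffs: 25, 49, 79, 115.
2nd diffs: 24, 30, 36.
3rd diffs: 6, 6 (constant).
Newton forward-difference form: c_k = 10 + 25·C(k-1,1) + 24·C(k-1,2) + 6·C(k-1,3).
At k = 15: k-1 = 14, so c_{15} = 10 + 350 + 2184 + 2184 = 4728.

4728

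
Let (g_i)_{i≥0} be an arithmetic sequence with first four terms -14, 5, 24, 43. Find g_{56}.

Common difference d = 19.
g_i = -14 + (i - 0)·19.
g_{56} = -14 + 56·19 = 1050.

1050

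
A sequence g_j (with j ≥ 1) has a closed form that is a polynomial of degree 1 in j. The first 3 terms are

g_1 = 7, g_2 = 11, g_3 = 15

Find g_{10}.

43

1st diffs: 4, 4 (constant).
So g_j = 4j + 3.
Evaluating at j = 10 gives g_{10} = 43.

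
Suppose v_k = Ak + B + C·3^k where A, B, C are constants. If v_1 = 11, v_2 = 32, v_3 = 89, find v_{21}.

31381059671

Plug in k = 1, 2, 3: A + B + 3C = 11; 2A + B + 9C = 32; 3A + B + 27C = 89.
Subtracting the first from the second: A + 6C = 21.
Subtracting the second from the third: A + 18C = 57.
Solving: C = 3, A = 3, then B = -1.
Hence v_{21} = 3·21 + (-1) + 3·10460353203 = 31381059671.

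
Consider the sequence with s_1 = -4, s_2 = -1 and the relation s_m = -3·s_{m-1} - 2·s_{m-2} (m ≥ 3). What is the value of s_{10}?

-2551

Step forward from the initial values:
s_3 = 11;  s_4 = -31;  s_5 = 71;  s_6 = -151;  s_7 = 311;  s_8 = -631;  s_9 = 1271;  s_{10} = -2551.
(Characteristic roots are -1 and -2.)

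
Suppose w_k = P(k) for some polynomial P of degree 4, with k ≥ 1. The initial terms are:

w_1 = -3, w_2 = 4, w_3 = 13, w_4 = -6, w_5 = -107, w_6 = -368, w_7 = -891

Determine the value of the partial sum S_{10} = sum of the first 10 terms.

-11823

1st diffs: 7, 9, -19, -101, -261, -523.
2nd diffs: 2, -28, -82, -160, -262.
3rd diffs: -30, -54, -78, -102.
4th diffs: -24, -24, -24 (constant).
Newton forward-difference form: w_k = -3 + 7·C(k-1,1) + 2·C(k-1,2) + (-30)·C(k-1,3) + (-24)·C(k-1,4).
Continuing: -1802, -3251, -5412.
Summing k = 1..10 (10 terms) gives -11823.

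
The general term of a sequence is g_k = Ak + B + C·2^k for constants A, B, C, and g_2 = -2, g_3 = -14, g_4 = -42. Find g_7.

At k = 2, 3, 4: 2A + B + 4C = -2; 3A + B + 8C = -14; 4A + B + 16C = -42.
Subtracting the first from the second: A + 4C = -12.
Subtracting the second from the third: A + 8C = -28.
Solving: C = -4, A = 4, then B = 6.
Therefore g_7 = 28 + 6 + (-4)·128 = -478.

-478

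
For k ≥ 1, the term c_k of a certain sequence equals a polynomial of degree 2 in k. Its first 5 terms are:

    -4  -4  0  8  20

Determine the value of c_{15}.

1st diffs: 0, 4, 8, 12.
2nd diffs: 4, 4, 4 (constant).
So c_k = 2k^2 - 6k.
Evaluating at k = 15 gives c_{15} = 360.

360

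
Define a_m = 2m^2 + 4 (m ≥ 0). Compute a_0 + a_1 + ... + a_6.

Over m = 0..6: Σm = 21, Σm² = 91.
Total = (2)·91 + (4)·7 = 210.

210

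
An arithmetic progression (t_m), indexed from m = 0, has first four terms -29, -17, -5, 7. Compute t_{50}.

Common difference d = 12.
t_m = -29 + (m - 0)·12.
t_{50} = -29 + 50·12 = 571.

571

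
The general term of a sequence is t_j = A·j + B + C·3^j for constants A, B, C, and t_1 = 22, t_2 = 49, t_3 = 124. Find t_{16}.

Write the equations: A + B + 3C = 22; 2A + B + 9C = 49; 3A + B + 27C = 124.
Subtracting the first from the second: A + 6C = 27.
Subtracting the second from the third: A + 18C = 75.
Solving: C = 4, A = 3, then B = 7.
Therefore t_{16} = 48 + 7 + 4·43046721 = 172186939.

172186939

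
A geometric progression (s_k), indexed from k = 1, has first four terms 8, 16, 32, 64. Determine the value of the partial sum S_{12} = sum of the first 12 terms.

Common ratio r = 2.
s_k = 8·2^(k-1).
S = 8·(2^12 - 1)/(2 - 1) = 8·(4096 - 1)/(1) = 32760.

32760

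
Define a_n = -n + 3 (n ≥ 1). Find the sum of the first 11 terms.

-33

Over n = 1..11: Σn = 66.
Total = (-1)·66 + (3)·11 = -33.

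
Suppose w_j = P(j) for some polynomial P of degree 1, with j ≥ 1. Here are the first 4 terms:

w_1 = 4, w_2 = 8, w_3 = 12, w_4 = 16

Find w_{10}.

1st diffs: 4, 4, 4 (constant).
So w_j = 4j.
Evaluating at j = 10 gives w_{10} = 40.

40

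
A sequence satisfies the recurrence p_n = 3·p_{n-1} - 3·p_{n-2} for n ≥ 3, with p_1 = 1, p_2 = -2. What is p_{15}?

-6561

p_3 = -9  p_4 = -21  p_5 = -36  …  p_{12} = 1215  p_{13} = 729  p_{14} = -1458  p_{15} = -6561.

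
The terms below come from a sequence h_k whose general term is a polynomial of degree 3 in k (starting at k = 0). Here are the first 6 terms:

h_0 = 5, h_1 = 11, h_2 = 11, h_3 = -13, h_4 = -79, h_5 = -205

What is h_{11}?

1st diffs: 6, 0, -24, -66, -126.
2nd diffs: -6, -24, -42, -60.
3rd diffs: -18, -18, -18 (constant).
Newton forward-difference form: h_k = 5 + 6·C(k,1) + (-6)·C(k,2) + (-18)·C(k,3).
At k = 11: k = 11, so h_{11} = 5 + 66 - 330 - 2970 = -3229.

-3229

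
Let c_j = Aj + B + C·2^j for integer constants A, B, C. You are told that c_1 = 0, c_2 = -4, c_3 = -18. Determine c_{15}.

Plug in j = 1, 2, 3: A + B + 2C = 0; 2A + B + 4C = -4; 3A + B + 8C = -18.
Subtracting the first from the second: A + 2C = -4.
Subtracting the second from the third: A + 4C = -14.
Solving: C = -5, A = 6, then B = 4.
So c_j = 6·j + 4 + (-5)·2^j; at j=15 this is -163746.

-163746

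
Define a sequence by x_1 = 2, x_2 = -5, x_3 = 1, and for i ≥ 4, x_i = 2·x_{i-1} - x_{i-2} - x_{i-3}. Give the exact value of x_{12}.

Compute successive terms:
x_4 = 5, x_5 = 14, x_6 = 22, x_7 = 25, x_8 = 14, x_9 = -19, x_{10} = -77, x_{11} = -149, x_{12} = -202.

-202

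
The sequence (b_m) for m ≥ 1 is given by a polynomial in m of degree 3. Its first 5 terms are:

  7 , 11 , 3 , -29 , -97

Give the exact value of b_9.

-969

1st diffs: 4, -8, -32, -68.
2nd diffs: -12, -24, -36.
3rd diffs: -12, -12 (constant).
Newton forward-difference form: b_m = 7 + 4·C(m-1,1) + (-12)·C(m-1,2) + (-12)·C(m-1,3).
At m = 9: m-1 = 8, so b_9 = 7 + 32 - 336 - 672 = -969.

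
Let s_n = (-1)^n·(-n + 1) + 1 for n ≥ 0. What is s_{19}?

19

(-1)^19 = -1; -n + 1 at n=19 is -18; so s_{19} = 19.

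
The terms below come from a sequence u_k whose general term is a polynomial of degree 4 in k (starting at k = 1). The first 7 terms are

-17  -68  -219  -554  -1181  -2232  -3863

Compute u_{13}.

1st diffs: -51, -151, -335, -627, -1051, -1631.
2nd diffs: -100, -184, -292, -424, -580.
3rd diffs: -84, -108, -132, -156.
4th diffs: -24, -24, -24 (constant).
Newton forward-difference form: u_k = -17 + (-51)·C(k-1,1) + (-100)·C(k-1,2) + (-84)·C(k-1,3) + (-24)·C(k-1,4).
At k = 13: k-1 = 12, so u_{13} = -17 - 612 - 6600 - 18480 - 11880 = -37589.

-37589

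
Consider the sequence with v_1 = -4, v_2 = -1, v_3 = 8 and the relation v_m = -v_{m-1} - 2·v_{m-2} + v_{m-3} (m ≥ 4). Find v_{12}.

Applying the relation repeatedly:
v_4 = -10  v_5 = -7  v_6 = 35  v_7 = -31  v_8 = -46  v_9 = 143  v_{10} = -82  v_{11} = -250  v_{12} = 557.

557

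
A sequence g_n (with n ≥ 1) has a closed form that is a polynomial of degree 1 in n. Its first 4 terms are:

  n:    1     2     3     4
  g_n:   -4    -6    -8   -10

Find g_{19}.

-40

1st diffs: -2, -2, -2 (constant).
So g_n = -2n - 2.
Evaluating at n = 19 gives g_{19} = -40.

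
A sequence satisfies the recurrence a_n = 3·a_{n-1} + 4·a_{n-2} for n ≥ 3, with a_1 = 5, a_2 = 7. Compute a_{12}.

Compute successive terms:
a_3 = 41; a_4 = 151; a_5 = 617; a_6 = 2455; a_7 = 9833; a_8 = 39319; a_9 = 157289; a_{10} = 629143; a_{11} = 2516585; a_{12} = 10066327.
(Characteristic roots are 4 and -1.)

10066327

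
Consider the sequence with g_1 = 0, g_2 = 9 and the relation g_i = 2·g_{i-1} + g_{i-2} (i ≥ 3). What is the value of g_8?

1521

Compute successive terms:
g_3 = 18  g_4 = 45  g_5 = 108  g_6 = 261  g_7 = 630  g_8 = 1521.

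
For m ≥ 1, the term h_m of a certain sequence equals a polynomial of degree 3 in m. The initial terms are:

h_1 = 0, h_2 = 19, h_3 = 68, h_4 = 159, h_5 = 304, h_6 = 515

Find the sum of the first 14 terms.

1st diffs: 19, 49, 91, 145, 211.
2nd diffs: 30, 42, 54, 66.
3rd diffs: 12, 12, 12 (constant).
So h_m = 2m^3 + 3m^2 - 4m - 1.
Continuing: …, 804, 1183, 1664, 2259, …, h_{14} = 6019.
Summing m = 1..14 (14 terms) gives 24661.

24661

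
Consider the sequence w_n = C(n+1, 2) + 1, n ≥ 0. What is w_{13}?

92

C(14, 2) = 91, so w_{13} = 92.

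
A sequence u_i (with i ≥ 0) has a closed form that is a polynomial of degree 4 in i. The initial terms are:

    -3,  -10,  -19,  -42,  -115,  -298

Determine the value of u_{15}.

1st diffs: -7, -9, -23, -73, -183.
2nd diffs: -2, -14, -50, -110.
3rd diffs: -12, -36, -60.
4th diffs: -24, -24 (constant).
Newton forward-difference form: u_i = -3 + (-7)·C(i,1) + (-2)·C(i,2) + (-12)·C(i,3) + (-24)·C(i,4).
At i = 15: i = 15, so u_{15} = -3 - 105 - 210 - 5460 - 32760 = -38538.

-38538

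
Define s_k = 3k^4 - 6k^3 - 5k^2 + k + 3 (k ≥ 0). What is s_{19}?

s_{19} = 3·19^4 - 6·19^3 - 5·19^2 + 1·19 + 3 = 348026.

348026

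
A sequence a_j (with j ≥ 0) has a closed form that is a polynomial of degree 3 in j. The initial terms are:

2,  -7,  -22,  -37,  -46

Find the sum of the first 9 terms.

1st diffs: -9, -15, -15, -9.
2nd diffs: -6, 0, 6.
3rd diffs: 6, 6 (constant).
Newton forward-difference form: a_j = 2 + (-9)·C(j,1) + (-6)·C(j,2) + 6·C(j,3).
Continuing: -43, -22, 23, 98.
Summing j = 0..8 (9 terms) gives -54.

-54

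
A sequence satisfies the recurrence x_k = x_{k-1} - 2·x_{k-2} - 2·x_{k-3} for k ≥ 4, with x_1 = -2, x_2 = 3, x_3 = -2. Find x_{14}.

514

Compute successive terms:
x_4 = -4;  x_5 = -6;  x_6 = 6;  …;  x_{11} = -118;  x_{12} = 242;  x_{13} = 762;  x_{14} = 514.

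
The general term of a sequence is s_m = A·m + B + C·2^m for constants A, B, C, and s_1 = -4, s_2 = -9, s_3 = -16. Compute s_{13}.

At m = 1, 2, 3: A + B + 2C = -4; 2A + B + 4C = -9; 3A + B + 8C = -16.
Subtracting the first from the second: A + 2C = -5.
Subtracting the second from the third: A + 4C = -7.
Solving: C = -1, A = -3, then B = 1.
Hence s_{13} = -3·13 + 1 + (-1)·8192 = -8230.

-8230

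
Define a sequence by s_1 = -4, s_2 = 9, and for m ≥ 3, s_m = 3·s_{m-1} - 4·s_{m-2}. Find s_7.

-581

Iterate the recurrence:
s_3 = 43  s_4 = 93  s_5 = 107  s_6 = -51  s_7 = -581.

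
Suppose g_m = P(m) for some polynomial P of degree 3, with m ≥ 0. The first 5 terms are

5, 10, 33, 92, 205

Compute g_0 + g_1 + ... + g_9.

1st diffs: 5, 23, 59, 113.
2nd diffs: 18, 36, 54.
3rd diffs: 18, 18 (constant).
Newton forward-difference form: g_m = 5 + 5·C(m,1) + 18·C(m,2) + 18·C(m,3).
Continuing: …, 390, 665, 1048, 1557, …, g_9 = 2210.
Summing m = 0..9 (10 terms) gives 6215.

6215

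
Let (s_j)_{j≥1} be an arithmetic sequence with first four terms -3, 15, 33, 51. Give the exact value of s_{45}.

Common difference d = 18.
s_j = -3 + (j - 1)·18.
s_{45} = -3 + 44·18 = 789.

789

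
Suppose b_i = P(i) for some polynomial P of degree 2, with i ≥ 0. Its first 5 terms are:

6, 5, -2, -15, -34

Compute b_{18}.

1st diffs: -1, -7, -13, -19.
2nd diffs: -6, -6, -6 (constant).
Newton forward-difference form: b_i = 6 + (-1)·C(i,1) + (-6)·C(i,2).
At i = 18: i = 18, so b_{18} = 6 - 18 - 918 = -930.

-930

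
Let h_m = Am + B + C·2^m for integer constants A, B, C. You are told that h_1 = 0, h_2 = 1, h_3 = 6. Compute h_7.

234

The three given values yield: A + B + 2C = 0; 2A + B + 4C = 1; 3A + B + 8C = 6.
Subtracting the first from the second: A + 2C = 1.
Subtracting the second from the third: A + 4C = 5.
Solving: C = 2, A = -3, then B = -1.
Hence h_7 = -3·7 + (-1) + 2·128 = 234.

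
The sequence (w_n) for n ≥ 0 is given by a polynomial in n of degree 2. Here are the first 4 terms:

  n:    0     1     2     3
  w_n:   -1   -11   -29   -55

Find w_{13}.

1st diffs: -10, -18, -26.
2nd diffs: -8, -8 (constant).
So w_n = -4n^2 - 6n - 1.
Evaluating at n = 13 gives w_{13} = -755.

-755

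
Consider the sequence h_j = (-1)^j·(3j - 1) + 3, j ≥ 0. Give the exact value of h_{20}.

62

(-1)^20 = 1; 3j - 1 at j=20 is 59; so h_{20} = 62.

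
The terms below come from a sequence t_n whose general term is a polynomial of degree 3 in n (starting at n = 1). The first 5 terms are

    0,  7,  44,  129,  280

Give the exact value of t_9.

1st diffs: 7, 37, 85, 151.
2nd diffs: 30, 48, 66.
3rd diffs: 18, 18 (constant).
So t_n = 3n^3 - 3n^2 - 5n + 5.
Evaluating at n = 9 gives t_9 = 1904.

1904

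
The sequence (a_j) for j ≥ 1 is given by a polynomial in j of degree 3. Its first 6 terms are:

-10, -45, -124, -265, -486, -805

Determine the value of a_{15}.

1st diffs: -35, -79, -141, -221, -319.
2nd diffs: -44, -62, -80, -98.
3rd diffs: -18, -18, -18 (constant).
So a_j = -3j^3 - 4j^2 - 2j - 1.
Evaluating at j = 15 gives a_{15} = -11056.

-11056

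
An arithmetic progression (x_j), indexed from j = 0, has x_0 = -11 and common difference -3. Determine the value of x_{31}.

x_j = -11 + (j - 0)·(-3).
x_{31} = -11 + 31·(-3) = -104.

-104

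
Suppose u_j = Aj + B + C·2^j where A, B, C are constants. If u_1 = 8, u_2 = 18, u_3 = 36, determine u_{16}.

262174

At j = 1, 2, 3: A + B + 2C = 8; 2A + B + 4C = 18; 3A + B + 8C = 36.
Subtracting the first from the second: A + 2C = 10.
Subtracting the second from the third: A + 4C = 18.
Solving: C = 4, A = 2, then B = -2.
So u_j = 2·j + (-2) + 4·2^j; at j=16 this is 262174.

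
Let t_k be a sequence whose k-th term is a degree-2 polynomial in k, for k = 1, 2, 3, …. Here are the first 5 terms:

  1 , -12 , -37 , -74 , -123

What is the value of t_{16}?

-1454

1st diffs: -13, -25, -37, -49.
2nd diffs: -12, -12, -12 (constant).
So t_k = -6k^2 + 5k + 2.
Evaluating at k = 16 gives t_{16} = -1454.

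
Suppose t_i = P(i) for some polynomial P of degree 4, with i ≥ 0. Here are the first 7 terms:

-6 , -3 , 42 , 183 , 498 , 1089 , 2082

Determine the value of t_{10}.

13434

1st diffs: 3, 45, 141, 315, 591, 993.
2nd diffs: 42, 96, 174, 276, 402.
3rd diffs: 54, 78, 102, 126.
4th diffs: 24, 24, 24 (constant).
Newton forward-difference form: t_i = -6 + 3·C(i,1) + 42·C(i,2) + 54·C(i,3) + 24·C(i,4).
At i = 10: i = 10, so t_{10} = -6 + 30 + 1890 + 6480 + 5040 = 13434.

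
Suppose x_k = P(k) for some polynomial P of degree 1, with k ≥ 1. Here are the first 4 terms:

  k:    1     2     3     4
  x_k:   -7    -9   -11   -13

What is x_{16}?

1st diffs: -2, -2, -2 (constant).
So x_k = -2k - 5.
Evaluating at k = 16 gives x_{16} = -37.

-37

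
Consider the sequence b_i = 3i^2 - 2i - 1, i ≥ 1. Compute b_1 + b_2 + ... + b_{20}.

8170

Over i = 1..20: Σi = 210, Σi² = 2870.
Total = (3)·2870 + (-2)·210 + (-1)·20 = 8170.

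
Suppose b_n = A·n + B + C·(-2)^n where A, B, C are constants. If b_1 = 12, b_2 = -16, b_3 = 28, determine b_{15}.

131020

Plug in n = 1, 2, 3: A + B - 2C = 12; 2A + B + 4C = -16; 3A + B - 8C = 28.
Subtracting the first from the second: A + 6C = -28.
Subtracting the second from the third: A - 12C = 44.
Solving: C = -4, A = -4, then B = 8.
Therefore b_{15} = -60 + 8 + (-4)·(-32768) = 131020.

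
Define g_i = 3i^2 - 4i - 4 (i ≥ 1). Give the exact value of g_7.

115

g_7 = 3·7^2 - 4·7 - 4 = 115.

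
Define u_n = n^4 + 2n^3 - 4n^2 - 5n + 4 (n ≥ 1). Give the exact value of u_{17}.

u_{17} = 1·17^4 + 2·17^3 - 4·17^2 - 5·17 + 4 = 92110.

92110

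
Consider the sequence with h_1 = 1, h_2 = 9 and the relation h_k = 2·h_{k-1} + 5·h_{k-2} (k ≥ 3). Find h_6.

1049

Iterate the recurrence:
h_3 = 23; h_4 = 91; h_5 = 297; h_6 = 1049.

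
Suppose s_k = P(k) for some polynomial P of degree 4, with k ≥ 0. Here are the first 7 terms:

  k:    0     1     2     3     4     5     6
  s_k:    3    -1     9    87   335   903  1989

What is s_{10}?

17153

1st diffs: -4, 10, 78, 248, 568, 1086.
2nd diffs: 14, 68, 170, 320, 518.
3rd diffs: 54, 102, 150, 198.
4th diffs: 48, 48, 48 (constant).
So s_k = 2k^4 - 3k^3 + 2k^2 - 5k + 3.
Evaluating at k = 10 gives s_{10} = 17153.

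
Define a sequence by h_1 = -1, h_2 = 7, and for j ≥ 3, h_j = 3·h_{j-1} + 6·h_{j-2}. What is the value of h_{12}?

Iterate the recurrence:
h_3 = 15; h_4 = 87; h_5 = 351; h_6 = 1575; h_7 = 6831; h_8 = 29943; h_9 = 130815; h_{10} = 572103; h_{11} = 2501199; h_{12} = 10936215.

10936215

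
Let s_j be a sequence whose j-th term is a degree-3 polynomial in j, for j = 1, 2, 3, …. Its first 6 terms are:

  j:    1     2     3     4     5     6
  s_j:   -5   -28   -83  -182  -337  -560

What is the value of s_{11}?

-3115

1st diffs: -23, -55, -99, -155, -223.
2nd diffs: -32, -44, -56, -68.
3rd diffs: -12, -12, -12 (constant).
Newton forward-difference form: s_j = -5 + (-23)·C(j-1,1) + (-32)·C(j-1,2) + (-12)·C(j-1,3).
At j = 11: j-1 = 10, so s_{11} = -5 - 230 - 1440 - 1440 = -3115.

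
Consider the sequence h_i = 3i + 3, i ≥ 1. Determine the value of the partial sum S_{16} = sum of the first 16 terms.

Over i = 1..16: Σi = 136.
Total = (3)·136 + (3)·16 = 456.

456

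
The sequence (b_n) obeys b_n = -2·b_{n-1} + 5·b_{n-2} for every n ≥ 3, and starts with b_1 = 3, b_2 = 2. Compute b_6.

Step forward from the initial values:
b_3 = 11  b_4 = -12  b_5 = 79  b_6 = -218.

-218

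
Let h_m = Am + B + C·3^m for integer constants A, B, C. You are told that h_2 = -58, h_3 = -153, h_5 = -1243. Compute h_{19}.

-5811307433

The three given values yield: 2A + B + 9C = -58; 3A + B + 27C = -153; 5A + B + 243C = -1243.
Subtracting the first from the second: A + 18C = -95.
Subtracting the second from the third: 2A + 216C = -1090.
Solving: C = -5, A = -5, then B = -3.
So h_m = -5·m + (-3) + (-5)·3^m; at m=19 this is -5811307433.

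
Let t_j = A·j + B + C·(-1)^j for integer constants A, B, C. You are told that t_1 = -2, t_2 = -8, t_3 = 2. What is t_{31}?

At j = 1, 2, 3: A + B - C = -2; 2A + B + C = -8; 3A + B - C = 2.
Subtracting the first from the second: A + 2C = -6.
Subtracting the second from the third: A - 2C = 10.
Solving: C = -4, A = 2, then B = -8.
So t_j = 2·j + (-8) + (-4)·(-1)^j; at j=31 this is 58.

58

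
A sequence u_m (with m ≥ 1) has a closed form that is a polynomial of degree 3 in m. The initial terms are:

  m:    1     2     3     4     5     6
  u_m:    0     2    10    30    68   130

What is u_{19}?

5850

1st diffs: 2, 8, 20, 38, 62.
2nd diffs: 6, 12, 18, 24.
3rd diffs: 6, 6, 6 (constant).
So u_m = m^3 - 3m^2 + 4m - 2.
Evaluating at m = 19 gives u_{19} = 5850.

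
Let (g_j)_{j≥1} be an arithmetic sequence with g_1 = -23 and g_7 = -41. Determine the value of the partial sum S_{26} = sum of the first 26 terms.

Common difference d = (-41 - (-23)) / (7 - 1) = -3.
g_j = -23 + (j - 1)·(-3).
g_{26} = -98; S = 26·(-23 + (-98))/2 = -1573.

-1573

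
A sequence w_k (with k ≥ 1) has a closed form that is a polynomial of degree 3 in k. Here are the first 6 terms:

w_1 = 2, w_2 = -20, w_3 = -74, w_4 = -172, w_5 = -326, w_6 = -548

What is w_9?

-1742

1st diffs: -22, -54, -98, -154, -222.
2nd diffs: -32, -44, -56, -68.
3rd diffs: -12, -12, -12 (constant).
Newton forward-difference form: w_k = 2 + (-22)·C(k-1,1) + (-32)·C(k-1,2) + (-12)·C(k-1,3).
At k = 9: k-1 = 8, so w_9 = 2 - 176 - 896 - 672 = -1742.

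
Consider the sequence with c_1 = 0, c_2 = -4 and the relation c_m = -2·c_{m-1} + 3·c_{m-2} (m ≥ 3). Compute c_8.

-2188

Step forward from the initial values:
c_3 = 8  c_4 = -28  c_5 = 80  c_6 = -244  c_7 = 728  c_8 = -2188.
(Characteristic roots are 1 and -3.)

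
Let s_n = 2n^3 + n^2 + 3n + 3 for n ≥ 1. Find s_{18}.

s_{18} = 2·18^3 + 1·18^2 + 3·18 + 3 = 12045.

12045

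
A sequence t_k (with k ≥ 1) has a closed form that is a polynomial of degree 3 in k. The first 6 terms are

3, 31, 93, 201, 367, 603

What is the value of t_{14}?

1st diffs: 28, 62, 108, 166, 236.
2nd diffs: 34, 46, 58, 70.
3rd diffs: 12, 12, 12 (constant).
So t_k = 2k^3 + 5k^2 - k - 3.
Evaluating at k = 14 gives t_{14} = 6451.

6451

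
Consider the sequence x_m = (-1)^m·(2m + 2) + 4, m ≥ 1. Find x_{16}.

38

(-1)^16 = 1; 2m + 2 at m=16 is 34; so x_{16} = 38.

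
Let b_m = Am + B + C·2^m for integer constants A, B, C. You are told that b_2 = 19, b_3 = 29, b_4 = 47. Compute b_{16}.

131111

At m = 2, 3, 4: 2A + B + 4C = 19; 3A + B + 8C = 29; 4A + B + 16C = 47.
Subtracting the first from the second: A + 4C = 10.
Subtracting the second from the third: A + 8C = 18.
Solving: C = 2, A = 2, then B = 7.
Therefore b_{16} = 32 + 7 + 2·65536 = 131111.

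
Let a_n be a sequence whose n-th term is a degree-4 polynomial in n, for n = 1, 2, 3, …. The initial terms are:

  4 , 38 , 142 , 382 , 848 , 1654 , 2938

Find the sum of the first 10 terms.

1st diffs: 34, 104, 240, 466, 806, 1284.
2nd diffs: 70, 136, 226, 340, 478.
3rd diffs: 66, 90, 114, 138.
4th diffs: 24, 24, 24 (constant).
So a_n = n^4 + n^3 + 4n^2 - 2.
Continuing: 4862, 7612, 11398.
Summing n = 1..10 (10 terms) gives 29878.

29878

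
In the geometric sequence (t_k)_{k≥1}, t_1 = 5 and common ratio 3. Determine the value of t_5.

405

t_k = 5·3^(k-1).
t_5 = 5·3^4 = 405.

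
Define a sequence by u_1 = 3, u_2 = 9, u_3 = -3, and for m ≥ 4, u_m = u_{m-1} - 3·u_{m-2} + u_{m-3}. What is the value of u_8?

-147

Compute successive terms:
u_4 = -27; u_5 = -9; u_6 = 69; u_7 = 69; u_8 = -147.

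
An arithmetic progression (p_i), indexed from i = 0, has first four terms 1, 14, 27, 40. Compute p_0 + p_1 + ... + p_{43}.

12342

Common difference d = 13.
p_i = 1 + (i - 0)·13.
p_{43} = 560; S = 44·(1 + 560)/2 = 12342.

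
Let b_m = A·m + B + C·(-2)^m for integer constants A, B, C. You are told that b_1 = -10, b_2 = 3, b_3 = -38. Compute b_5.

-120

Write the equations: A + B - 2C = -10; 2A + B + 4C = 3; 3A + B - 8C = -38.
Subtracting the first from the second: A + 6C = 13.
Subtracting the second from the third: A - 12C = -41.
Solving: C = 3, A = -5, then B = 1.
Therefore b_5 = -25 + 1 + 3·(-32) = -120.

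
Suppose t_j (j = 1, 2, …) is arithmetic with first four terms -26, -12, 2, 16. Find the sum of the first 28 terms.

4564

Common difference d = 14.
t_j = -26 + (j - 1)·14.
t_{28} = 352; S = 28·(-26 + 352)/2 = 4564.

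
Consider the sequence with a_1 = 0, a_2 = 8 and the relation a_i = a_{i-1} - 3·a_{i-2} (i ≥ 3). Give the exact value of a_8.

Compute successive terms:
a_3 = 8; a_4 = -16; a_5 = -40; a_6 = 8; a_7 = 128; a_8 = 104.

104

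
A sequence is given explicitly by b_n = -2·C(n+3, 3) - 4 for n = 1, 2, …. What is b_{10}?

-576

C(13, 3) = 286, so b_{10} = -576.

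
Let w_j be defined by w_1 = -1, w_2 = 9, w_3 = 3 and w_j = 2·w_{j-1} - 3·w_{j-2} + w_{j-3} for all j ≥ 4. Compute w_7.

Applying the relation repeatedly:
w_4 = -22, w_5 = -44, w_6 = -19, w_7 = 72.

72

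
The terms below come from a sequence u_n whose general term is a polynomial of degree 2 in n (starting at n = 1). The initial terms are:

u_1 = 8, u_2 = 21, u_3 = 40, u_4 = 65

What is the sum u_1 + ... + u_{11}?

1793

1st diffs: 13, 19, 25.
2nd diffs: 6, 6 (constant).
So u_n = 3n^2 + 4n + 1.
Continuing: …, 96, 133, 176, 225, …, u_{11} = 408.
Summing n = 1..11 (11 terms) gives 1793.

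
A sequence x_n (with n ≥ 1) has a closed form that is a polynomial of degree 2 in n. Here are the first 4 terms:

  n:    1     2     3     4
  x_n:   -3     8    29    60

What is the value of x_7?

1st diffs: 11, 21, 31.
2nd diffs: 10, 10 (constant).
Newton forward-difference form: x_n = -3 + 11·C(n-1,1) + 10·C(n-1,2).
At n = 7: n-1 = 6, so x_7 = -3 + 66 + 150 = 213.

213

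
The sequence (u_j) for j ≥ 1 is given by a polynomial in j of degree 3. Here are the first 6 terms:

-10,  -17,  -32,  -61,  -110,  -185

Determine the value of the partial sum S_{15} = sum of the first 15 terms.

-12715

1st diffs: -7, -15, -29, -49, -75.
2nd diffs: -8, -14, -20, -26.
3rd diffs: -6, -6, -6 (constant).
Newton forward-difference form: u_j = -10 + (-7)·C(j-1,1) + (-8)·C(j-1,2) + (-6)·C(j-1,3).
Continuing: …, -292, -437, -626, -865, …, u_{15} = -3020.
Summing j = 1..15 (15 terms) gives -12715.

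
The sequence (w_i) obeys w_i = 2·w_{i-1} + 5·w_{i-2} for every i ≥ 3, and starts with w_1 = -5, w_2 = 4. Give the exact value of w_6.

Iterate the recurrence:
w_3 = -17  w_4 = -14  w_5 = -113  w_6 = -296.

-296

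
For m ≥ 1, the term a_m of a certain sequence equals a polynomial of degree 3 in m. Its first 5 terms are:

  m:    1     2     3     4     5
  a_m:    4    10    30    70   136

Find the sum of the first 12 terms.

6494

1st diffs: 6, 20, 40, 66.
2nd diffs: 14, 20, 26.
3rd diffs: 6, 6 (constant).
Newton forward-difference form: a_m = 4 + 6·C(m-1,1) + 14·C(m-1,2) + 6·C(m-1,3).
Continuing: …, 234, 370, 550, 780, …, a_{12} = 1830.
Summing m = 1..12 (12 terms) gives 6494.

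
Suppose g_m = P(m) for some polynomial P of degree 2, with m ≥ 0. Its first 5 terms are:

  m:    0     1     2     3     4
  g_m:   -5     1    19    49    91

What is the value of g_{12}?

1st diffs: 6, 18, 30, 42.
2nd diffs: 12, 12, 12 (constant).
Newton forward-difference form: g_m = -5 + 6·C(m,1) + 12·C(m,2).
At m = 12: m = 12, so g_{12} = -5 + 72 + 792 = 859.

859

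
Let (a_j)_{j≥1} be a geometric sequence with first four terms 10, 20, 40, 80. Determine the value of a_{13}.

Common ratio r = 2.
a_j = 10·2^(j-1).
a_{13} = 10·2^12 = 40960.

40960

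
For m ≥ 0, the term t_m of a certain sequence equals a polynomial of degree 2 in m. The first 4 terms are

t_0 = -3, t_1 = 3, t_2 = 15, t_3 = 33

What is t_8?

213

1st diffs: 6, 12, 18.
2nd diffs: 6, 6 (constant).
So t_m = 3m^2 + 3m - 3.
Evaluating at m = 8 gives t_8 = 213.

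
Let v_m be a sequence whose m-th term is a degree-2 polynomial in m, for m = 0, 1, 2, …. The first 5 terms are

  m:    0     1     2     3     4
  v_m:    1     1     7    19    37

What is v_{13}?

469

1st diffs: 0, 6, 12, 18.
2nd diffs: 6, 6, 6 (constant).
So v_m = 3m^2 - 3m + 1.
Evaluating at m = 13 gives v_{13} = 469.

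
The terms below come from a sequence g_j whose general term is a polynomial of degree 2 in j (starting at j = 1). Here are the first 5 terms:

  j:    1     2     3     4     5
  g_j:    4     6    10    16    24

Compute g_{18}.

1st diffs: 2, 4, 6, 8.
2nd diffs: 2, 2, 2 (constant).
Newton forward-difference form: g_j = 4 + 2·C(j-1,1) + 2·C(j-1,2).
At j = 18: j-1 = 17, so g_{18} = 4 + 34 + 272 = 310.

310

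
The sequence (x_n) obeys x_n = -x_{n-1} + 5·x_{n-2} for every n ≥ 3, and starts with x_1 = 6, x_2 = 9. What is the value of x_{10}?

Applying the relation repeatedly:
x_3 = 21  x_4 = 24  x_5 = 81  x_6 = 39  x_7 = 366  x_8 = -171  x_9 = 2001  x_{10} = -2856.

-2856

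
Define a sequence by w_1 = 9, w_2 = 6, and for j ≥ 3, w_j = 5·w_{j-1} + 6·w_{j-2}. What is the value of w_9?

Iterate the recurrence:
w_3 = 84  w_4 = 456  w_5 = 2784  w_6 = 16656  w_7 = 99984  w_8 = 599856  w_9 = 3599184.
(Characteristic roots are 6 and -1.)

3599184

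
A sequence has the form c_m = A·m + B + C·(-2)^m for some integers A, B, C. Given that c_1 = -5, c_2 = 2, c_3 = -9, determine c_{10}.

1030

At m = 1, 2, 3: A + B - 2C = -5; 2A + B + 4C = 2; 3A + B - 8C = -9.
Subtracting the first from the second: A + 6C = 7.
Subtracting the second from the third: A - 12C = -11.
Solving: C = 1, A = 1, then B = -4.
Therefore c_{10} = 10 + (-4) + 1·1024 = 1030.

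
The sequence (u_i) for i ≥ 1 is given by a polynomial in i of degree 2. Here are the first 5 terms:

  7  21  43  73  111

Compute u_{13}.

703

1st diffs: 14, 22, 30, 38.
2nd diffs: 8, 8, 8 (constant).
So u_i = 4i^2 + 2i + 1.
Evaluating at i = 13 gives u_{13} = 703.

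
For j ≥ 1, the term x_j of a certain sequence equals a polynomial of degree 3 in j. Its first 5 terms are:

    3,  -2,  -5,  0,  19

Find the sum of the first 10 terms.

1305

1st diffs: -5, -3, 5, 19.
2nd diffs: 2, 8, 14.
3rd diffs: 6, 6 (constant).
Newton forward-difference form: x_j = 3 + (-5)·C(j-1,1) + 2·C(j-1,2) + 6·C(j-1,3).
Continuing: …, 58, 123, 220, 355, …, x_{10} = 534.
Summing j = 1..10 (10 terms) gives 1305.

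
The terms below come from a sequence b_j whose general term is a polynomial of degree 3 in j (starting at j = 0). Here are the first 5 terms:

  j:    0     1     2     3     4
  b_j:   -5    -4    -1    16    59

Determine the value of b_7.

464

1st diffs: 1, 3, 17, 43.
2nd diffs: 2, 14, 26.
3rd diffs: 12, 12 (constant).
Newton forward-difference form: b_j = -5 + 1·C(j,1) + 2·C(j,2) + 12·C(j,3).
At j = 7: j = 7, so b_7 = -5 + 7 + 42 + 420 = 464.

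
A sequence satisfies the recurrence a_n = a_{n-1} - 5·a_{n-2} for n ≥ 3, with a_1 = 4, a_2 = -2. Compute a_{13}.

Step forward from the initial values:
a_3 = -22  a_4 = -12  a_5 = 98  …  a_{10} = 6148  a_{11} = 3458  a_{12} = -27282  a_{13} = -44572.

-44572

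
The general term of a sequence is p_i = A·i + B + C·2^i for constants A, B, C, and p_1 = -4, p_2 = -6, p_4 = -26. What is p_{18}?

At i = 1, 2, 4: A + B + 2C = -4; 2A + B + 4C = -6; 4A + B + 16C = -26.
Subtracting the first from the second: A + 2C = -2.
Subtracting the second from the third: 2A + 12C = -20.
Solving: C = -2, A = 2, then B = -2.
Hence p_{18} = 2·18 + (-2) + (-2)·262144 = -524254.

-524254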